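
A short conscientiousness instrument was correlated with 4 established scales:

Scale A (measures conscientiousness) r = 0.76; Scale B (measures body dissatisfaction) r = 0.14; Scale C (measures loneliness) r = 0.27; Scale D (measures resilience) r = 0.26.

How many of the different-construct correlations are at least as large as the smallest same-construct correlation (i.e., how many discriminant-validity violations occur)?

Convergent (same construct = conscientiousness): Scale A.
Smallest convergent = 0.76. Discriminant values: 0.14, 0.27, 0.26; count ≥ 0.76 → 0.

0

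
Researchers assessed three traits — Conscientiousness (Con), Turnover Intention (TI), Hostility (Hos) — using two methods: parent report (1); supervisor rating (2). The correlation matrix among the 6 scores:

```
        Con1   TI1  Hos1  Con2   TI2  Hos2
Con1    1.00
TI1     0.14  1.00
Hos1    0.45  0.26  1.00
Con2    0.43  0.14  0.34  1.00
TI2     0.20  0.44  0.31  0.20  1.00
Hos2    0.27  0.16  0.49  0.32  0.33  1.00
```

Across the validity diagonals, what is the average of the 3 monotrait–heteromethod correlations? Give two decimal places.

Convergent values: 0.43, 0.44, 0.49; mean = 1.36/3 = 0.45.

0.45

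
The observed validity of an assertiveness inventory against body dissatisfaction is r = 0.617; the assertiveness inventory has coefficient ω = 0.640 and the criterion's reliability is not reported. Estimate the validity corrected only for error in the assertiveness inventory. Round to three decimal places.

0.771

Single correction: r_c = r_obs / √r_xx = 0.617 / √0.640 = 0.617 / 0.8000 ≈ 0.771.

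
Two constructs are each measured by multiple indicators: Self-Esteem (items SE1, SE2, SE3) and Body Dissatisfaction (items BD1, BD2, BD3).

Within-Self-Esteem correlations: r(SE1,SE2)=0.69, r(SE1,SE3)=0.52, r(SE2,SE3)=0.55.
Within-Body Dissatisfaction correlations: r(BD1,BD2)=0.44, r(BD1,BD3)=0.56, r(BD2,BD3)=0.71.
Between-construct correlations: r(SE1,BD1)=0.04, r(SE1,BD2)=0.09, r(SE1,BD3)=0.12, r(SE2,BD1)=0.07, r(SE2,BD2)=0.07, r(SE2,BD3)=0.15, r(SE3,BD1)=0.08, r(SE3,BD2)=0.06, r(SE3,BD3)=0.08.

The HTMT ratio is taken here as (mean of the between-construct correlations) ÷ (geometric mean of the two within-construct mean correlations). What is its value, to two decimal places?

Mean heterotrait r = 0.76/9 = 0.0844.
Mean within-SE = 1.76/3 = 0.5867; mean within-BD = 1.71/3 = 0.5700.
Geometric mean = √(0.5867 × 0.5700) = 0.5783.
HTMT = 0.0844 / 0.5783 = 0.15.

0.15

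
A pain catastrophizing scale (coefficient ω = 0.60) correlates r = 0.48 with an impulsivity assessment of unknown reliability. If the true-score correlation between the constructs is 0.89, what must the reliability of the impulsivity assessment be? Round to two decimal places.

0.48

r_true = r_obs / √(r_xx · r_yy) ⇒ 0.89 = 0.48 / √(0.60 · r_yy).
√(0.60 · r_yy) = 0.48 / 0.89 = 0.5393; 0.60 · r_yy = 0.2908; r_yy = 0.2908 / 0.60 ≈ 0.48.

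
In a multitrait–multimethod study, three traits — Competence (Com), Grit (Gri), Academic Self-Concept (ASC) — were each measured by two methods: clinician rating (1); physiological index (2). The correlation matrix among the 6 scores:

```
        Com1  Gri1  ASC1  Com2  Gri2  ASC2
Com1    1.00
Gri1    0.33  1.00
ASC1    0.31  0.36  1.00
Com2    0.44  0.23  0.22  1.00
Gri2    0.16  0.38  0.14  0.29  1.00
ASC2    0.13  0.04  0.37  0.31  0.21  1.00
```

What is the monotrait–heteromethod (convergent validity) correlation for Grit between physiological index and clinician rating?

0.38

Same trait (Gri), different methods: r(Gri2, Gri1) = 0.38.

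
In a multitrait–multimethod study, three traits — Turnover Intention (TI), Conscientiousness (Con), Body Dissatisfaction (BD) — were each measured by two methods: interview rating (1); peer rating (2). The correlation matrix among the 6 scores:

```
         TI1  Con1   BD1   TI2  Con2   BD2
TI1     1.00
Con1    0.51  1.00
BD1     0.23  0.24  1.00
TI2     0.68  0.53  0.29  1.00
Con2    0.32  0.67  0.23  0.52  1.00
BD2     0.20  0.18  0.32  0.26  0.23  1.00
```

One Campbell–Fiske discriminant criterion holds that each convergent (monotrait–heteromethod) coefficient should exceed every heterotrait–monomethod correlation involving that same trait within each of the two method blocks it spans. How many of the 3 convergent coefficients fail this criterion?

Checking each validity diagonal entry against its comparison values:
TI (methods 1·2): 0.68 vs {0.51, 0.52, 0.23, 0.26} → pass.
Con (methods 1·2): 0.67 vs {0.51, 0.52, 0.24, 0.23} → pass.
BD (methods 1·2): 0.32 vs {0.23, 0.26, 0.24, 0.23} → pass.
0 of 3 fail.

0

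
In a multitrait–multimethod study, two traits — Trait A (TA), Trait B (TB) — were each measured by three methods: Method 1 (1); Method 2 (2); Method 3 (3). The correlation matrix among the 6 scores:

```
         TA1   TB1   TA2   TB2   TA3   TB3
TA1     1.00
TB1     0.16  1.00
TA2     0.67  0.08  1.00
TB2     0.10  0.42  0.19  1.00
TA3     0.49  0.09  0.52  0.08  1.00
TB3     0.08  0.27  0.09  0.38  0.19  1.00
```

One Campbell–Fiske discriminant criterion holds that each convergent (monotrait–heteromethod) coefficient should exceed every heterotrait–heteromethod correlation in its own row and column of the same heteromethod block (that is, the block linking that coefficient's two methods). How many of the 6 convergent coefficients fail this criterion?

0

Convergent coefficients and their comparison sets:
TA (methods 1·2): 0.67 vs {0.10, 0.08} → pass.
TA (methods 1·3): 0.49 vs {0.08, 0.09} → pass.
TA (methods 2·3): 0.52 vs {0.09, 0.08} → pass.
TB (methods 1·2): 0.42 vs {0.08, 0.10} → pass.
TB (methods 1·3): 0.27 vs {0.09, 0.08} → pass.
TB (methods 2·3): 0.38 vs {0.08, 0.09} → pass.
0 of 6 fail.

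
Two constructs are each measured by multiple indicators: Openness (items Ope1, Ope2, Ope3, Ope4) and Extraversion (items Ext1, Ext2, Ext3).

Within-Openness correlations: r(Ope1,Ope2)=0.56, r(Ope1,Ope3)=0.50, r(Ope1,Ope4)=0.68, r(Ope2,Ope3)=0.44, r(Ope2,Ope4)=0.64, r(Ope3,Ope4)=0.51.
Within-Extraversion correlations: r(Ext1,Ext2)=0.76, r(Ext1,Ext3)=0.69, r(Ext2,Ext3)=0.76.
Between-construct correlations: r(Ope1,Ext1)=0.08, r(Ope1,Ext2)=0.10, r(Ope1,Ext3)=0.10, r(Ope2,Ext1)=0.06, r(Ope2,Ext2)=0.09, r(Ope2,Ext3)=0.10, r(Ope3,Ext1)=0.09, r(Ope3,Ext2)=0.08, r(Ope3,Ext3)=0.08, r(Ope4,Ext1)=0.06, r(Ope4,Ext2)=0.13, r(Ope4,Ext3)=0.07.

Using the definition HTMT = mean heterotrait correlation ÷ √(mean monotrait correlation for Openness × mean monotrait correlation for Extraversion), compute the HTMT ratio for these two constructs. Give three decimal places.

0.136

Mean between = 1.04/12 = 0.0867.
Mean within-Ope = 3.33/6 = 0.5550; mean within-Ext = 2.21/3 = 0.7367.
Geometric mean = √(0.5550 × 0.7367) = 0.6394.
HTMT = 0.0867 / 0.6394 = 0.136.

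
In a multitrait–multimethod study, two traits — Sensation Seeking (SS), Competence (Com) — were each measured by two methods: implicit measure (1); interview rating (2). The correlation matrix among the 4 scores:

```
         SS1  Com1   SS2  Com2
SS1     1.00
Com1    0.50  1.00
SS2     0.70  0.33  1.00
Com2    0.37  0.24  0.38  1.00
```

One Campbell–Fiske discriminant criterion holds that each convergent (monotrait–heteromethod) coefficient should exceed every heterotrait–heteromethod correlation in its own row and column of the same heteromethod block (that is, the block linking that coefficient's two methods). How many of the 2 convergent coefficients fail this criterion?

Each convergent coefficient versus the relevant comparison correlations:
SS (methods 1·2): 0.70 vs {0.37, 0.33} → pass.
Com (methods 1·2): 0.24 vs {0.33, 0.37} → fail.
1 of 2 fail.

1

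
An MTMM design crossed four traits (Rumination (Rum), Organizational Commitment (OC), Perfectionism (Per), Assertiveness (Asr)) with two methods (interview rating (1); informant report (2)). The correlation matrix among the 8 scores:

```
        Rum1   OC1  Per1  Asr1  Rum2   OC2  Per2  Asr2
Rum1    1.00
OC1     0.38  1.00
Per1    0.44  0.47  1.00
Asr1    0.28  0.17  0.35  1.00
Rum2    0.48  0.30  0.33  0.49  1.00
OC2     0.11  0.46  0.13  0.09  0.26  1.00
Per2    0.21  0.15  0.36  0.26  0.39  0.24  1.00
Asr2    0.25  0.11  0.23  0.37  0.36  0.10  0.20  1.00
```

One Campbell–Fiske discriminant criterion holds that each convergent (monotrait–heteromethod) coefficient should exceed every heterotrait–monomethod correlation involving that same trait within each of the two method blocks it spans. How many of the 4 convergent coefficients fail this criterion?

2

Checking each validity diagonal entry against its comparison values:
Rum (methods 1·2): 0.48 vs {0.38, 0.26, 0.44, 0.39, 0.28, 0.36} → pass.
OC (methods 1·2): 0.46 vs {0.38, 0.26, 0.47, 0.24, 0.17, 0.10} → fail.
Per (methods 1·2): 0.36 vs {0.44, 0.39, 0.47, 0.24, 0.35, 0.20} → fail.
Asr (methods 1·2): 0.37 vs {0.28, 0.36, 0.17, 0.10, 0.35, 0.20} → pass.
2 of 4 fail.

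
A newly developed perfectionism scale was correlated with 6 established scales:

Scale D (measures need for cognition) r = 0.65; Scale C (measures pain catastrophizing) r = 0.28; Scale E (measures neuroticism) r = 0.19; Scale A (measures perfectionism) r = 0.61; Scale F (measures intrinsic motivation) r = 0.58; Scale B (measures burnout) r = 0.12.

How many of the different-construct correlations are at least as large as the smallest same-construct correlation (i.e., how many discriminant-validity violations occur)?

1

Convergent (same construct = perfectionism): Scale A.
Smallest convergent = 0.61. Discriminant values: 0.65, 0.28, 0.19, 0.58, 0.12; count ≥ 0.61 → 1.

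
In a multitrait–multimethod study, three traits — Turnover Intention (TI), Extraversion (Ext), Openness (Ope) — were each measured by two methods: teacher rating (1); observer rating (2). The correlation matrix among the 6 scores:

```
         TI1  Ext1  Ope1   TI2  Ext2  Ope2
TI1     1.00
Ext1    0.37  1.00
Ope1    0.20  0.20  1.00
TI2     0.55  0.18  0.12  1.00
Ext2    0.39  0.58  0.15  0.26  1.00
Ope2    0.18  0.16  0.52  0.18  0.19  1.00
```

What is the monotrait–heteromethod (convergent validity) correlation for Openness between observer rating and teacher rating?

0.52

Same trait (Ope), different methods: r(Ope2, Ope1) = 0.52.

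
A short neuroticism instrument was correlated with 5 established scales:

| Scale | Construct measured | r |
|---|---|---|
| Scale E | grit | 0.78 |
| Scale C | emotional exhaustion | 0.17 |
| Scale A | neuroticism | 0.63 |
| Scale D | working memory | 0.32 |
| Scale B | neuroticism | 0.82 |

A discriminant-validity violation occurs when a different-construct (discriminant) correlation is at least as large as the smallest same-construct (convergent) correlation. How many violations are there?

1

Convergent (same construct = neuroticism): Scale A, Scale B.
Smallest convergent = 0.63. Discriminant values: 0.78, 0.17, 0.32; count ≥ 0.63 → 1.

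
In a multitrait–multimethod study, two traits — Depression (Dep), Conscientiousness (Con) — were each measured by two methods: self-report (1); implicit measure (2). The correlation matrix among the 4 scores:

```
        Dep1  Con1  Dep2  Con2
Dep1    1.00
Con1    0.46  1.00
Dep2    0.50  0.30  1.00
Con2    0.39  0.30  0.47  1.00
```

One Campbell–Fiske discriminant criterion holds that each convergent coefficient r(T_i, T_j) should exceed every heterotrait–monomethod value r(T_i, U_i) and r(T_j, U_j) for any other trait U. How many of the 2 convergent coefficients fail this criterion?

Each convergent coefficient versus the relevant comparison correlations:
Dep (methods 1·2): 0.50 vs {0.46, 0.47} → pass.
Con (methods 1·2): 0.30 vs {0.46, 0.47} → fail.
1 of 2 fail.

1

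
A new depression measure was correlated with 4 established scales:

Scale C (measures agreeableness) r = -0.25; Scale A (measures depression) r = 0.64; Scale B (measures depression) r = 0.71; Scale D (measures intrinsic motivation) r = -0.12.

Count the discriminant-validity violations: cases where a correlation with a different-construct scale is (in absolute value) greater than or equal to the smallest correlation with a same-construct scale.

0

Convergent (same construct = depression): Scale A, Scale B.
Smallest convergent = 0.64. Discriminant |r|: 0.25, 0.12; count ≥ 0.64 → 0.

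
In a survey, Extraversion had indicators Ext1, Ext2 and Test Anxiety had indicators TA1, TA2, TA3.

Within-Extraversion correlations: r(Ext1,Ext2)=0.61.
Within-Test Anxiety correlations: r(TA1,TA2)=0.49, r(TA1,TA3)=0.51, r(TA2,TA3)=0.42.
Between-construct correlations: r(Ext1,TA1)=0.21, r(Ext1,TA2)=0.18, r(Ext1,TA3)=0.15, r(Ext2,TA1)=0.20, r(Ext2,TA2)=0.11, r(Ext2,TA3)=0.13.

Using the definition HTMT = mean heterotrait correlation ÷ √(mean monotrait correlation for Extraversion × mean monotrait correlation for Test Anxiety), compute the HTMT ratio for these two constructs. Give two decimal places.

Mean between = 0.98/6 = 0.1633.
Mean within-Ext = 0.61/1 = 0.6100; mean within-TA = 1.42/3 = 0.4733.
Geometric mean = √(0.6100 × 0.4733) = 0.5373.
HTMT = 0.1633 / 0.5373 = 0.30.

0.30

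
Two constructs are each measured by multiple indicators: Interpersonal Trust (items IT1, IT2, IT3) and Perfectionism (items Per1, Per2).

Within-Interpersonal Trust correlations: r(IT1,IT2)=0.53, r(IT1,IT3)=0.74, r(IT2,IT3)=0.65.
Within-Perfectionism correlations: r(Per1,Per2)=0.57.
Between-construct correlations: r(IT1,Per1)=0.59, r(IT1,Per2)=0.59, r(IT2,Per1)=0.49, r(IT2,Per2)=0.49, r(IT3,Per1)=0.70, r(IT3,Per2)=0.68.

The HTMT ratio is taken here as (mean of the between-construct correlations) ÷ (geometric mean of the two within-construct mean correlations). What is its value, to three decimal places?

0.977

Between-construct mean = 3.54/6 = 0.5900.
Mean within-IT = 1.92/3 = 0.6400; mean within-Per = 0.57/1 = 0.5700.
Geometric mean = √(0.6400 × 0.5700) = 0.6040.
HTMT = 0.5900 / 0.6040 = 0.977.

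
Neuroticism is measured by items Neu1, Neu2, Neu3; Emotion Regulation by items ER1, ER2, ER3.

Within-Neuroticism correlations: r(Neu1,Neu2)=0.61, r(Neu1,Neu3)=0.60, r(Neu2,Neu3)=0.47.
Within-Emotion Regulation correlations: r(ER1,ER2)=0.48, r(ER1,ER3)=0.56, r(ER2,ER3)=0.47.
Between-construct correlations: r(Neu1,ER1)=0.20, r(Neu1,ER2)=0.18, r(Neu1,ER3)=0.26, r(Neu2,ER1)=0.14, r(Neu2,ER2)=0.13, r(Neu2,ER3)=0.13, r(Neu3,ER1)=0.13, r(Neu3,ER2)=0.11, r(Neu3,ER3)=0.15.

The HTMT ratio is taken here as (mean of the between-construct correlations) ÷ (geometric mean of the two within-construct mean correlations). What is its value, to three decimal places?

0.299

Between-construct mean = 1.43/9 = 0.1589.
Mean within-Neu = 1.68/3 = 0.5600; mean within-ER = 1.51/3 = 0.5033.
Geometric mean = √(0.5600 × 0.5033) = 0.5309.
HTMT = 0.1589 / 0.5309 = 0.299.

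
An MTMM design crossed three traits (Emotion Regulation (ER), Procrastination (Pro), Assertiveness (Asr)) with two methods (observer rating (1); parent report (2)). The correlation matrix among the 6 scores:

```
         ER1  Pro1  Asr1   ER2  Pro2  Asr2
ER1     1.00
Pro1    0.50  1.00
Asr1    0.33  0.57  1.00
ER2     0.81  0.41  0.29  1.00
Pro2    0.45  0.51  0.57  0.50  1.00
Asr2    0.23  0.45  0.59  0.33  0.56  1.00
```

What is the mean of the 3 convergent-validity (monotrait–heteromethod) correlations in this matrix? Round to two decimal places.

0.64

Convergent values: 0.81, 0.51, 0.59; mean = 1.91/3 = 0.64.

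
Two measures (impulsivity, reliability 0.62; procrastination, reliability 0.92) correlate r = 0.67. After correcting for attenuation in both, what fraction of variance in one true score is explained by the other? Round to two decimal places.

0.79

Disattenuated r = 0.67 / √(0.62 × 0.92) = 0.67 / 0.7552 = 0.8872.
Shared true-score variance = 0.8872² = 0.7871 ≈ 0.79.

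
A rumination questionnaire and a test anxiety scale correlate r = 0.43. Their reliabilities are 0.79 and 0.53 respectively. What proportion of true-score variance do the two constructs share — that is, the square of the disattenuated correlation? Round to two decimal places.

Disattenuated r = 0.43 / √(0.79 × 0.53) = 0.43 / 0.6471 = 0.6645.
Shared true-score variance = 0.6645² = 0.4416 ≈ 0.44.

0.44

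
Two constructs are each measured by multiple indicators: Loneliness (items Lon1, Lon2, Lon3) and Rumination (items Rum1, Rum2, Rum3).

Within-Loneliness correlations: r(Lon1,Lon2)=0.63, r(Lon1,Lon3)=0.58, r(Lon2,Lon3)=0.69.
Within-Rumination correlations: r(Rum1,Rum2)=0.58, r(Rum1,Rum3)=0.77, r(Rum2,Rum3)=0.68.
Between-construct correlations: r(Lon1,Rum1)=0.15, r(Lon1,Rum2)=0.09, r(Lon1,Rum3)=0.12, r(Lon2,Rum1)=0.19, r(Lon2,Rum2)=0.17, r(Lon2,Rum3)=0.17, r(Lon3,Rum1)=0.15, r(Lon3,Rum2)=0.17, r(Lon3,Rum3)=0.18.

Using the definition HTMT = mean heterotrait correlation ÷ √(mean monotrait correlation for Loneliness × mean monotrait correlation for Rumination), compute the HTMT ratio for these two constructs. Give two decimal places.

Between-construct mean = 1.39/9 = 0.1544.
Mean within-Lon = 1.90/3 = 0.6333; mean within-Rum = 2.03/3 = 0.6767.
Geometric mean = √(0.6333 × 0.6767) = 0.6546.
HTMT = 0.1544 / 0.6546 = 0.24.

0.24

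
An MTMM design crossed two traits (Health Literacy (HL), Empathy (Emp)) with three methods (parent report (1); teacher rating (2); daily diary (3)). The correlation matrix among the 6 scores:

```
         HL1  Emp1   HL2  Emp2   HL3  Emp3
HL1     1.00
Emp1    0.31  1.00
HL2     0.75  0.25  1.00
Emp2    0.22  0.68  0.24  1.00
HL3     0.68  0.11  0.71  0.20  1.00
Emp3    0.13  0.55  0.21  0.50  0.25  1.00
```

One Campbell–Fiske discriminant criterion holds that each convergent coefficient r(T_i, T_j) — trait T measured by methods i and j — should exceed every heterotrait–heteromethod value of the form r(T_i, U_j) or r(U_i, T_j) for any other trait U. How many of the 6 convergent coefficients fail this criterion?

Checking each validity diagonal entry against its comparison values:
HL (methods 1·2): 0.75 vs {0.22, 0.25} → pass.
HL (methods 1·3): 0.68 vs {0.13, 0.11} → pass.
HL (methods 2·3): 0.71 vs {0.21, 0.20} → pass.
Emp (methods 1·2): 0.68 vs {0.25, 0.22} → pass.
Emp (methods 1·3): 0.55 vs {0.11, 0.13} → pass.
Emp (methods 2·3): 0.50 vs {0.20, 0.21} → pass.
0 of 6 fail.

0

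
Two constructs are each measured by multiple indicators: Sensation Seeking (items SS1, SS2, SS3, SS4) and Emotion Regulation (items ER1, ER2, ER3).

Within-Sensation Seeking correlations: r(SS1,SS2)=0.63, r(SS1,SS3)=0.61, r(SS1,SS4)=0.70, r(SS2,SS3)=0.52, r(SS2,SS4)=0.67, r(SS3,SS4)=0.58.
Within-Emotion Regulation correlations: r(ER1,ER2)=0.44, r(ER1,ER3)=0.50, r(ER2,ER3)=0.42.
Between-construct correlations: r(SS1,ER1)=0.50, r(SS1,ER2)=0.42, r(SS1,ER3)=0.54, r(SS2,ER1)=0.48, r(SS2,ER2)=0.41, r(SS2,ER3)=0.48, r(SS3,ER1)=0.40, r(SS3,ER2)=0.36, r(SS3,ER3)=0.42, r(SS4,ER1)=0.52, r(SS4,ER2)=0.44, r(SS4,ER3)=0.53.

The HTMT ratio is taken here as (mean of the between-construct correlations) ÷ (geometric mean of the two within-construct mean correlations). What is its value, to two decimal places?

0.87

Mean heterotrait r = 5.50/12 = 0.4583.
Mean within-SS = 3.71/6 = 0.6183; mean within-ER = 1.36/3 = 0.4533.
Geometric mean = √(0.6183 × 0.4533) = 0.5294.
HTMT = 0.4583 / 0.5294 = 0.87.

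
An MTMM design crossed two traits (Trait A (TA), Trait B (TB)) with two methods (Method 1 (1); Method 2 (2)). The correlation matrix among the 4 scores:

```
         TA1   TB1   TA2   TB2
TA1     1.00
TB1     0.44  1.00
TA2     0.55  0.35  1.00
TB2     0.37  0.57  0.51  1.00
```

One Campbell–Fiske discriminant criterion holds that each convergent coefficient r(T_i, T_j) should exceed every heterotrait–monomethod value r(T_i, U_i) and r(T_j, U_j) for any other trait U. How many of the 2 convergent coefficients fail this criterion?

Checking each validity diagonal entry against its comparison values:
TA (methods 1·2): 0.55 vs {0.44, 0.51} → pass.
TB (methods 1·2): 0.57 vs {0.44, 0.51} → pass.
0 of 2 fail.

0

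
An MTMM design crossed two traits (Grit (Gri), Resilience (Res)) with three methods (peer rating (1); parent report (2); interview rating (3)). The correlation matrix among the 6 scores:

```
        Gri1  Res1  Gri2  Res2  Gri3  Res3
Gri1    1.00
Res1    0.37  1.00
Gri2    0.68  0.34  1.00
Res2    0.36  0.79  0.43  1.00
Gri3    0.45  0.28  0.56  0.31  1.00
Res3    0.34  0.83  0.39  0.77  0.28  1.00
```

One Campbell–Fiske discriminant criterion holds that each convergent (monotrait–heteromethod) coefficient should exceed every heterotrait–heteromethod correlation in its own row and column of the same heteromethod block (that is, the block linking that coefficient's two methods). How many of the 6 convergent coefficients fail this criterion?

Checking each validity diagonal entry against its comparison values:
Gri (methods 1·2): 0.68 vs {0.36, 0.34} → pass.
Gri (methods 1·3): 0.45 vs {0.34, 0.28} → pass.
Gri (methods 2·3): 0.56 vs {0.39, 0.31} → pass.
Res (methods 1·2): 0.79 vs {0.34, 0.36} → pass.
Res (methods 1·3): 0.83 vs {0.28, 0.34} → pass.
Res (methods 2·3): 0.77 vs {0.31, 0.39} → pass.
0 of 6 fail.

0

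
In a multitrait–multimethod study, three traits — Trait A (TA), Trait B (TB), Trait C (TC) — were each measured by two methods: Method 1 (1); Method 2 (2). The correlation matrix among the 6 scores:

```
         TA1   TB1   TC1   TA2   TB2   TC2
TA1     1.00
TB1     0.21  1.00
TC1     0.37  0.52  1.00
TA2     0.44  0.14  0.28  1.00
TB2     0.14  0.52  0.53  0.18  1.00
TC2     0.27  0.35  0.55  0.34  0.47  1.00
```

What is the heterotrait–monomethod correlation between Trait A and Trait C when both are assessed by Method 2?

0.34

Different traits, same method: r(TA2, TC2) = 0.34.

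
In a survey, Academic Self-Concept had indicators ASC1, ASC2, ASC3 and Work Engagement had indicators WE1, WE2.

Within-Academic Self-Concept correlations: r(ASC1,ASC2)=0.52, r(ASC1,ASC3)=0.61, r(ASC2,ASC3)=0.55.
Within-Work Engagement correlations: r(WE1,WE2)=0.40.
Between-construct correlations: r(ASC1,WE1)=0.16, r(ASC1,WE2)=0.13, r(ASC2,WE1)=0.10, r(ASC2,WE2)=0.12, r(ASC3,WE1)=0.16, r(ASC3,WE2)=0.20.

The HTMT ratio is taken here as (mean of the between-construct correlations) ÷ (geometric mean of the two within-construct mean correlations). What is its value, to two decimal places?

0.31

Mean heterotrait r = 0.87/6 = 0.1450.
Mean within-ASC = 1.68/3 = 0.5600; mean within-WE = 0.40/1 = 0.4000.
Geometric mean = √(0.5600 × 0.4000) = 0.4733.
HTMT = 0.1450 / 0.4733 = 0.31.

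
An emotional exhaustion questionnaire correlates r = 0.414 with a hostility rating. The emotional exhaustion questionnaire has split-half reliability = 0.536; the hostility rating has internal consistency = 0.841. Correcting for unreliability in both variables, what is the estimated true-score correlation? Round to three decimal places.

0.617

r_true = r_obs / √(r_xx · r_yy) = 0.414 / √(0.536 × 0.841) = 0.414 / √0.450776 = 0.414 / 0.6714 ≈ 0.617.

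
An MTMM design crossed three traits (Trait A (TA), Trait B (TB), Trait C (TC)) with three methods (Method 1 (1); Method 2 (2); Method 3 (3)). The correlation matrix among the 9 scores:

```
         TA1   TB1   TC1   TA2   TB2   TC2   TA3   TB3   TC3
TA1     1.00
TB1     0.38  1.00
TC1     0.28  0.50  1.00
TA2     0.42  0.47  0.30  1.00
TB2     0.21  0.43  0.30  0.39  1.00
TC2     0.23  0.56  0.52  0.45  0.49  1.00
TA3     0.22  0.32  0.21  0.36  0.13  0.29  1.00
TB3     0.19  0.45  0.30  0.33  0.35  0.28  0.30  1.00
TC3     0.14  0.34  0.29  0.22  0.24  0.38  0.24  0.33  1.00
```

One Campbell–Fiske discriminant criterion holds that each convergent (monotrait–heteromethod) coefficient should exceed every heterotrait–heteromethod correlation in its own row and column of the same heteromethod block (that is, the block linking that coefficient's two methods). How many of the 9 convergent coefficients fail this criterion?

Checking each validity diagonal entry against its comparison values:
TA (methods 1·2): 0.42 vs {0.21, 0.47, 0.23, 0.30} → fail.
TA (methods 1·3): 0.22 vs {0.19, 0.32, 0.14, 0.21} → fail.
TA (methods 2·3): 0.36 vs {0.33, 0.13, 0.22, 0.29} → pass.
TB (methods 1·2): 0.43 vs {0.47, 0.21, 0.56, 0.30} → fail.
TB (methods 1·3): 0.45 vs {0.32, 0.19, 0.34, 0.30} → pass.
TB (methods 2·3): 0.35 vs {0.13, 0.33, 0.24, 0.28} → pass.
TC (methods 1·2): 0.52 vs {0.30, 0.23, 0.30, 0.56} → fail.
TC (methods 1·3): 0.29 vs {0.21, 0.14, 0.30, 0.34} → fail.
TC (methods 2·3): 0.38 vs {0.29, 0.22, 0.28, 0.24} → pass.
5 of 9 fail.

5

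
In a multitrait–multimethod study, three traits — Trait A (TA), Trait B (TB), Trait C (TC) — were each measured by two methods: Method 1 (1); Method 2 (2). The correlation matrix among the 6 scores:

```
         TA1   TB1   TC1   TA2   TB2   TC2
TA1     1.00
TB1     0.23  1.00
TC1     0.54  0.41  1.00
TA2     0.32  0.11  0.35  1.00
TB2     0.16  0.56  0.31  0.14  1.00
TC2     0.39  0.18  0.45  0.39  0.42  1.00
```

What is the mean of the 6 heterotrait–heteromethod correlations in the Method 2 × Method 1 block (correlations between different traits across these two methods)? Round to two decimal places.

0.25

HTHM values (method 2 × method 1): 0.11, 0.35, 0.16, 0.31, 0.39, 0.18; mean = 1.50/6 = 0.25.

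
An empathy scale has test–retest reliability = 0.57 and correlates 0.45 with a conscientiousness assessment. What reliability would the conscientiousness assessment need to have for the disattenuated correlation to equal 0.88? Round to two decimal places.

0.46

r_true = r_obs / √(r_xx · r_yy) ⇒ 0.88 = 0.45 / √(0.57 · r_yy).
√(0.57 · r_yy) = 0.45 / 0.88 = 0.5114; 0.57 · r_yy = 0.2615; r_yy = 0.2615 / 0.57 ≈ 0.46.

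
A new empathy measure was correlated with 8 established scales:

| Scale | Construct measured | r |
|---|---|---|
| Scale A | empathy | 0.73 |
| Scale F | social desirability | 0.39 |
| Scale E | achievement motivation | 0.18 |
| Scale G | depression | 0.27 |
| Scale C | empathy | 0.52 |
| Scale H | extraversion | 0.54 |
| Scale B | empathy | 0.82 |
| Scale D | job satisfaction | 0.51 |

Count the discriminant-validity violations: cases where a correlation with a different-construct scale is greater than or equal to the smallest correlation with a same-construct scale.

1

Convergent (same construct = empathy): Scale A, Scale C, Scale B.
Smallest convergent = 0.52. Discriminant values: 0.39, 0.18, 0.27, 0.54, 0.51; count ≥ 0.52 → 1.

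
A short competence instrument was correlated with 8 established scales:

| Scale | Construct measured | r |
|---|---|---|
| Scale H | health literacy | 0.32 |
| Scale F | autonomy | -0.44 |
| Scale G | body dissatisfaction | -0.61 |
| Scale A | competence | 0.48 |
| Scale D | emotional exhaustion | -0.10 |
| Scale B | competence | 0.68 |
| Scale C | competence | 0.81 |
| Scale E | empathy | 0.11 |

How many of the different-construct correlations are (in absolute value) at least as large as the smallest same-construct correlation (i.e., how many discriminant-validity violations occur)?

Convergent (same construct = competence): Scale A, Scale B, Scale C.
Smallest convergent = 0.48. Discriminant |r|: 0.32, 0.44, 0.61, 0.10, 0.11; count ≥ 0.48 → 1.

1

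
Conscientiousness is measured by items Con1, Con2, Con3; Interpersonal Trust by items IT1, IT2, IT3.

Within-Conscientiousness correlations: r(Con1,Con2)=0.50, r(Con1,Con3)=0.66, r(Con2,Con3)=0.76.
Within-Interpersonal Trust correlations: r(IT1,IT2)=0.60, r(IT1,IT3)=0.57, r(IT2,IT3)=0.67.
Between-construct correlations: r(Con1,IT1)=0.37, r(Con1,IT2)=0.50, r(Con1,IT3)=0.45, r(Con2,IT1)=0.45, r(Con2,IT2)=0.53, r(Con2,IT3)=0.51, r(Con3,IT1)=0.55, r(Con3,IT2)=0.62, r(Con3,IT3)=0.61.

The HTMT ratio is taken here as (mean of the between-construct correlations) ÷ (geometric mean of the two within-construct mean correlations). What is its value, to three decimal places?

Between-construct mean = 4.59/9 = 0.5100.
Mean within-Con = 1.92/3 = 0.6400; mean within-IT = 1.84/3 = 0.6133.
Geometric mean = √(0.6400 × 0.6133) = 0.6265.
HTMT = 0.5100 / 0.6265 = 0.814.

0.814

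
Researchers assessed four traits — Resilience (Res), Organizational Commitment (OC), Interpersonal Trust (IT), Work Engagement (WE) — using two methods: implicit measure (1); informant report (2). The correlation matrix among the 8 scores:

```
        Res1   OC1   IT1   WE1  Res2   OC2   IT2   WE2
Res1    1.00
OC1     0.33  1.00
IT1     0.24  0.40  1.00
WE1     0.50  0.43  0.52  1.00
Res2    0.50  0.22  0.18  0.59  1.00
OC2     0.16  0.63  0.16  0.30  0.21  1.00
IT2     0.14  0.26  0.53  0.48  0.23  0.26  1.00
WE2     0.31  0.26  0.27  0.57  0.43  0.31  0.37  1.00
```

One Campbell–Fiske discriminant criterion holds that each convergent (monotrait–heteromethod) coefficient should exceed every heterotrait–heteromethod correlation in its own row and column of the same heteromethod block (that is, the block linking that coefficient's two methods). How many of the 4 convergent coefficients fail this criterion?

2

Convergent coefficients and their comparison sets:
Res (methods 1·2): 0.50 vs {0.16, 0.22, 0.14, 0.18, 0.31, 0.59} → fail.
OC (methods 1·2): 0.63 vs {0.22, 0.16, 0.26, 0.16, 0.26, 0.30} → pass.
IT (methods 1·2): 0.53 vs {0.18, 0.14, 0.16, 0.26, 0.27, 0.48} → pass.
WE (methods 1·2): 0.57 vs {0.59, 0.31, 0.30, 0.26, 0.48, 0.27} → fail.
2 of 4 fail.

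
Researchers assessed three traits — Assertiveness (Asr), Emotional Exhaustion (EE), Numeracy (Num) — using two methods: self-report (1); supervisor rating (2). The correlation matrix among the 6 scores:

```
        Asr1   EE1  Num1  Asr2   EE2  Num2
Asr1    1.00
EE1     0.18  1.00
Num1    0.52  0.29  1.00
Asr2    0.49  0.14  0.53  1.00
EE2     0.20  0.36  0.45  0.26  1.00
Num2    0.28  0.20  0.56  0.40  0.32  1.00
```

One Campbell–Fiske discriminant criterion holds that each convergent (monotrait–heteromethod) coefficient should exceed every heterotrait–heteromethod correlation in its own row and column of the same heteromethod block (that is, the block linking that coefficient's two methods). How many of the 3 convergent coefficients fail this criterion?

Checking each validity diagonal entry against its comparison values:
Asr (methods 1·2): 0.49 vs {0.20, 0.14, 0.28, 0.53} → fail.
EE (methods 1·2): 0.36 vs {0.14, 0.20, 0.20, 0.45} → fail.
Num (methods 1·2): 0.56 vs {0.53, 0.28, 0.45, 0.20} → pass.
2 of 3 fail.

2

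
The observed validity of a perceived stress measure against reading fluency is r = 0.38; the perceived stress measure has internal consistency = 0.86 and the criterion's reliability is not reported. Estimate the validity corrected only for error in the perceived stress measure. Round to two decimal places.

0.41

Single correction: r_c = r_obs / √r_xx = 0.38 / √0.86 = 0.38 / 0.9274 ≈ 0.41.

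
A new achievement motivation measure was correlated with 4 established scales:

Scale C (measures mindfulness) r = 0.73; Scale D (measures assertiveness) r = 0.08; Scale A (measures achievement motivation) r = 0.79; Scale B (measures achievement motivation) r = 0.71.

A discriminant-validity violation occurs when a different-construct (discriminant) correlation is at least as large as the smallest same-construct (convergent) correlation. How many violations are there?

1

Convergent (same construct = achievement motivation): Scale A, Scale B.
Smallest convergent = 0.71. Discriminant values: 0.73, 0.08; count ≥ 0.71 → 1.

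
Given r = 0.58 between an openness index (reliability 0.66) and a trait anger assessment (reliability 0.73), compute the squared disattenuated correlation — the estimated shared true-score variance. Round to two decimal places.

Disattenuated r = 0.58 / √(0.66 × 0.73) = 0.58 / 0.6941 = 0.8356.
Shared true-score variance = 0.8356² = 0.6982 ≈ 0.70.

0.70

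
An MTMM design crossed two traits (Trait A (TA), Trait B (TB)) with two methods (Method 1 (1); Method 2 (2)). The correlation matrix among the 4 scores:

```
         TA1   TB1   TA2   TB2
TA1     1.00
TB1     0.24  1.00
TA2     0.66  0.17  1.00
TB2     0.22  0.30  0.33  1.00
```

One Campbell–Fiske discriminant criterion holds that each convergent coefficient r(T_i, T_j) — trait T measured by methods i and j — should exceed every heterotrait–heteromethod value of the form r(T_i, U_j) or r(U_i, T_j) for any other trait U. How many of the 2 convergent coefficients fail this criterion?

0

Each convergent coefficient versus the relevant comparison correlations:
TA (methods 1·2): 0.66 vs {0.22, 0.17} → pass.
TB (methods 1·2): 0.30 vs {0.17, 0.22} → pass.
0 of 2 fail.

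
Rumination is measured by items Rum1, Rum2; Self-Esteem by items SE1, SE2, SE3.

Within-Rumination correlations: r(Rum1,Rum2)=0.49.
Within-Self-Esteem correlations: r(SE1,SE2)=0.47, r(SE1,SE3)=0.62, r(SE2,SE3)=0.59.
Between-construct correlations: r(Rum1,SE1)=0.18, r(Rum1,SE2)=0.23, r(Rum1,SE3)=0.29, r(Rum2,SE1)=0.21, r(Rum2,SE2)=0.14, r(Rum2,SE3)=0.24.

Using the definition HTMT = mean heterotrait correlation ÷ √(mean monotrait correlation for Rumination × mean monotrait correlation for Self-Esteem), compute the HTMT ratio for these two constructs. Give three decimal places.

Between-construct mean = 1.29/6 = 0.2150.
Mean within-Rum = 0.49/1 = 0.4900; mean within-SE = 1.68/3 = 0.5600.
Geometric mean = √(0.4900 × 0.5600) = 0.5238.
HTMT = 0.2150 / 0.5238 = 0.410.

0.410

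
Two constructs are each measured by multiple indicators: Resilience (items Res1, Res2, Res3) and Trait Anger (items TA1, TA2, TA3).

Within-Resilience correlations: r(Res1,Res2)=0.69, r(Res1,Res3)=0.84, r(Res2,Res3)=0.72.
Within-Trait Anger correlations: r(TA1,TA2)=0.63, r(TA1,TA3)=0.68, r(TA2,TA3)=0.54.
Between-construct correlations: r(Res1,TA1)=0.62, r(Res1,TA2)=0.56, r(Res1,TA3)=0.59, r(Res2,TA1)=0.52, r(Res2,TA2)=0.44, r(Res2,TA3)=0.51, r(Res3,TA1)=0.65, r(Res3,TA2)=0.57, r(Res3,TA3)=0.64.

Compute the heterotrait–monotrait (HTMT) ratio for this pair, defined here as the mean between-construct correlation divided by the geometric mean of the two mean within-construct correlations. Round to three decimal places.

Mean between = 5.10/9 = 0.5667.
Mean within-Res = 2.25/3 = 0.7500; mean within-TA = 1.85/3 = 0.6167.
Geometric mean = √(0.7500 × 0.6167) = 0.6801.
HTMT = 0.5667 / 0.6801 = 0.833.

0.833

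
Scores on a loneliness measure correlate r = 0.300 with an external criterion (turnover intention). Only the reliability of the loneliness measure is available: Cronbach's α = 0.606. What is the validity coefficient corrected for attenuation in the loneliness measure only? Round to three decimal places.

Single correction: r_c = r_obs / √r_xx = 0.300 / √0.606 = 0.300 / 0.7785 ≈ 0.385.

0.385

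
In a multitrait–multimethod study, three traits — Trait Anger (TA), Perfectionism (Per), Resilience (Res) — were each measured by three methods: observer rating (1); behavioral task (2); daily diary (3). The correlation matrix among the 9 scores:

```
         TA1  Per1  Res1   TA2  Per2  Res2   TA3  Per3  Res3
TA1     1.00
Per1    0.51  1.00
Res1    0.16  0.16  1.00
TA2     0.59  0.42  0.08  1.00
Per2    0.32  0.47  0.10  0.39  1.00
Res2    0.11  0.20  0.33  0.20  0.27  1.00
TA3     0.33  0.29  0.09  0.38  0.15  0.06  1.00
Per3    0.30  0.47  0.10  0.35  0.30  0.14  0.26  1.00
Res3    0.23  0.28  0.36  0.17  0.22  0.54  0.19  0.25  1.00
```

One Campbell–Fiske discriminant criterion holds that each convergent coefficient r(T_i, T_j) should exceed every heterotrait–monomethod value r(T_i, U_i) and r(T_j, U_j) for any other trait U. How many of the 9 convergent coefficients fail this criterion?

5

Each convergent coefficient versus the relevant comparison correlations:
TA (methods 1·2): 0.59 vs {0.51, 0.39, 0.16, 0.20} → pass.
TA (methods 1·3): 0.33 vs {0.51, 0.26, 0.16, 0.19} → fail.
TA (methods 2·3): 0.38 vs {0.39, 0.26, 0.20, 0.19} → fail.
Per (methods 1·2): 0.47 vs {0.51, 0.39, 0.16, 0.27} → fail.
Per (methods 1·3): 0.47 vs {0.51, 0.26, 0.16, 0.25} → fail.
Per (methods 2·3): 0.30 vs {0.39, 0.26, 0.27, 0.25} → fail.
Res (methods 1·2): 0.33 vs {0.16, 0.20, 0.16, 0.27} → pass.
Res (methods 1·3): 0.36 vs {0.16, 0.19, 0.16, 0.25} → pass.
Res (methods 2·3): 0.54 vs {0.20, 0.19, 0.27, 0.25} → pass.
5 of 9 fail.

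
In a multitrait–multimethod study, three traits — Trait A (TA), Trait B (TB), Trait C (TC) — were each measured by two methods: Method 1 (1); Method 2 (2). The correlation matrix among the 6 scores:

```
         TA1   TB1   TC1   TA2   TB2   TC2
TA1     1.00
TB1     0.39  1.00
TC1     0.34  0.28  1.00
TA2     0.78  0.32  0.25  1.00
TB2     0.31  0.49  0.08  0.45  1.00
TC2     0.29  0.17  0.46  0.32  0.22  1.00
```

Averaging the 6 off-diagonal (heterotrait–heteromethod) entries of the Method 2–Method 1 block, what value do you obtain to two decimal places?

HTHM values (method 2 × method 1): 0.32, 0.25, 0.31, 0.08, 0.29, 0.17; mean = 1.42/6 = 0.24.

0.24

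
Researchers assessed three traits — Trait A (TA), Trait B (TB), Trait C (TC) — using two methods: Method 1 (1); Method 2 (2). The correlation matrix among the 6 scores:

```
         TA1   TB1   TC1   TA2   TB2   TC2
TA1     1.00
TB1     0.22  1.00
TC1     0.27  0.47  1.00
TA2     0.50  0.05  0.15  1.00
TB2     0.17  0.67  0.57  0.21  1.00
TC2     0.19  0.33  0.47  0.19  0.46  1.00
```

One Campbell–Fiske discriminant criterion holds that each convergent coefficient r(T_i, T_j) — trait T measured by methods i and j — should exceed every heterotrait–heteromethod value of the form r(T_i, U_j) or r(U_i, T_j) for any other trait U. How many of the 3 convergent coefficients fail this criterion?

Convergent coefficients and their comparison sets:
TA (methods 1·2): 0.50 vs {0.17, 0.05, 0.19, 0.15} → pass.
TB (methods 1·2): 0.67 vs {0.05, 0.17, 0.33, 0.57} → pass.
TC (methods 1·2): 0.47 vs {0.15, 0.19, 0.57, 0.33} → fail.
1 of 3 fail.

1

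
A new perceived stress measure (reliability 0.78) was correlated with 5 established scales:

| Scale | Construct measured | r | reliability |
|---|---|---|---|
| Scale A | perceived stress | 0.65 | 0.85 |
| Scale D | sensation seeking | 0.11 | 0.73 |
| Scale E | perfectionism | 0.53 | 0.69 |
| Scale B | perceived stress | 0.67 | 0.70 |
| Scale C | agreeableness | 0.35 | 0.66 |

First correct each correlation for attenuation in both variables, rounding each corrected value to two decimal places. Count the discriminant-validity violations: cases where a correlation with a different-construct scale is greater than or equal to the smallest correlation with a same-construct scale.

Disattenuated r (r / √(r_scale · r_new)):
  Scale A (conv): 0.65 / √(0.85·0.78) = 0.80
  Scale D (disc): 0.11 / √(0.73·0.78) = 0.15
  Scale E (disc): 0.53 / √(0.69·0.78) = 0.72
  Scale B (conv): 0.67 / √(0.70·0.78) = 0.91
  Scale C (disc): 0.35 / √(0.66·0.78) = 0.49
Smallest convergent = 0.80. Discriminant values: 0.15, 0.72, 0.49; count ≥ 0.80 → 0.

0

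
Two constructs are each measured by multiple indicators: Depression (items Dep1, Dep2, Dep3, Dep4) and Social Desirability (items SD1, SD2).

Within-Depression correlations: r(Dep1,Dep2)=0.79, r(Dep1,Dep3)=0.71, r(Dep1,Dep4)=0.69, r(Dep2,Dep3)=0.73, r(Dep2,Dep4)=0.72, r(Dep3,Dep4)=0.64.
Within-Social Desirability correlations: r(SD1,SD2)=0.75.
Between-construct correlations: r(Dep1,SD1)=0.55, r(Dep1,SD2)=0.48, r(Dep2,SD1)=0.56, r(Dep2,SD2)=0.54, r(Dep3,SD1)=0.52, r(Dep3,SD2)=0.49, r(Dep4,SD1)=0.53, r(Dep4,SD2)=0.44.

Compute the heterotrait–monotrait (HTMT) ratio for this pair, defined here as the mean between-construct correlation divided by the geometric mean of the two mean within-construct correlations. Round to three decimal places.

Between-construct mean = 4.11/8 = 0.5138.
Mean within-Dep = 4.28/6 = 0.7133; mean within-SD = 0.75/1 = 0.7500.
Geometric mean = √(0.7133 × 0.7500) = 0.7314.
HTMT = 0.5138 / 0.7314 = 0.702.

0.702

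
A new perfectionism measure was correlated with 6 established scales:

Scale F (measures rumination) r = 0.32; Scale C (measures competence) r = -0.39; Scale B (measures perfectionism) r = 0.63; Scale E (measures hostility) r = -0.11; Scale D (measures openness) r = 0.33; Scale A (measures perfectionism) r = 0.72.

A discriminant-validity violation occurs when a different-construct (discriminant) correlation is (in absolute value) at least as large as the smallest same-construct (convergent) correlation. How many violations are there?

Convergent (same construct = perfectionism): Scale B, Scale A.
Smallest convergent = 0.63. Discriminant |r|: 0.32, 0.39, 0.11, 0.33; count ≥ 0.63 → 0.

0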